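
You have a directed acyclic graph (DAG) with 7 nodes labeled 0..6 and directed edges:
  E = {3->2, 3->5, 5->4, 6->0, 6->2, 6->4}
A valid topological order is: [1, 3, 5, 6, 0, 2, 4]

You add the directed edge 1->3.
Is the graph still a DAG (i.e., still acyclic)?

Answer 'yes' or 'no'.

Answer: yes

Derivation:
Given toposort: [1, 3, 5, 6, 0, 2, 4]
Position of 1: index 0; position of 3: index 1
New edge 1->3: forward
Forward edge: respects the existing order. Still a DAG, same toposort still valid.
Still a DAG? yes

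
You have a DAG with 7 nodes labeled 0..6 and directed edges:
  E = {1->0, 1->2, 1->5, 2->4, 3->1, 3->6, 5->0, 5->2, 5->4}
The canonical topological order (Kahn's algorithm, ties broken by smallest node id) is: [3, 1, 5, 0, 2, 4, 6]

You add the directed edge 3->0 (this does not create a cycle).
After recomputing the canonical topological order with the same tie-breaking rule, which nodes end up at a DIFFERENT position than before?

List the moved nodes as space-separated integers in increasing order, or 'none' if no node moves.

Old toposort: [3, 1, 5, 0, 2, 4, 6]
Added edge 3->0
Recompute Kahn (smallest-id tiebreak):
  initial in-degrees: [3, 1, 2, 0, 2, 1, 1]
  ready (indeg=0): [3]
  pop 3: indeg[0]->2; indeg[1]->0; indeg[6]->0 | ready=[1, 6] | order so far=[3]
  pop 1: indeg[0]->1; indeg[2]->1; indeg[5]->0 | ready=[5, 6] | order so far=[3, 1]
  pop 5: indeg[0]->0; indeg[2]->0; indeg[4]->1 | ready=[0, 2, 6] | order so far=[3, 1, 5]
  pop 0: no out-edges | ready=[2, 6] | order so far=[3, 1, 5, 0]
  pop 2: indeg[4]->0 | ready=[4, 6] | order so far=[3, 1, 5, 0, 2]
  pop 4: no out-edges | ready=[6] | order so far=[3, 1, 5, 0, 2, 4]
  pop 6: no out-edges | ready=[] | order so far=[3, 1, 5, 0, 2, 4, 6]
New canonical toposort: [3, 1, 5, 0, 2, 4, 6]
Compare positions:
  Node 0: index 3 -> 3 (same)
  Node 1: index 1 -> 1 (same)
  Node 2: index 4 -> 4 (same)
  Node 3: index 0 -> 0 (same)
  Node 4: index 5 -> 5 (same)
  Node 5: index 2 -> 2 (same)
  Node 6: index 6 -> 6 (same)
Nodes that changed position: none

Answer: none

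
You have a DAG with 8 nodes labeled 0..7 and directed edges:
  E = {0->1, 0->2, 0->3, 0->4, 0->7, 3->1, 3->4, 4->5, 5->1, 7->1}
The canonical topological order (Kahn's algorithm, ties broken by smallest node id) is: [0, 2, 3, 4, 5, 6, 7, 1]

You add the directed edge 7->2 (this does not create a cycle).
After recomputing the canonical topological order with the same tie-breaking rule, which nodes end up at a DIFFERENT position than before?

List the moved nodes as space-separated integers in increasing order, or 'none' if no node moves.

Old toposort: [0, 2, 3, 4, 5, 6, 7, 1]
Added edge 7->2
Recompute Kahn (smallest-id tiebreak):
  initial in-degrees: [0, 4, 2, 1, 2, 1, 0, 1]
  ready (indeg=0): [0, 6]
  pop 0: indeg[1]->3; indeg[2]->1; indeg[3]->0; indeg[4]->1; indeg[7]->0 | ready=[3, 6, 7] | order so far=[0]
  pop 3: indeg[1]->2; indeg[4]->0 | ready=[4, 6, 7] | order so far=[0, 3]
  pop 4: indeg[5]->0 | ready=[5, 6, 7] | order so far=[0, 3, 4]
  pop 5: indeg[1]->1 | ready=[6, 7] | order so far=[0, 3, 4, 5]
  pop 6: no out-edges | ready=[7] | order so far=[0, 3, 4, 5, 6]
  pop 7: indeg[1]->0; indeg[2]->0 | ready=[1, 2] | order so far=[0, 3, 4, 5, 6, 7]
  pop 1: no out-edges | ready=[2] | order so far=[0, 3, 4, 5, 6, 7, 1]
  pop 2: no out-edges | ready=[] | order so far=[0, 3, 4, 5, 6, 7, 1, 2]
New canonical toposort: [0, 3, 4, 5, 6, 7, 1, 2]
Compare positions:
  Node 0: index 0 -> 0 (same)
  Node 1: index 7 -> 6 (moved)
  Node 2: index 1 -> 7 (moved)
  Node 3: index 2 -> 1 (moved)
  Node 4: index 3 -> 2 (moved)
  Node 5: index 4 -> 3 (moved)
  Node 6: index 5 -> 4 (moved)
  Node 7: index 6 -> 5 (moved)
Nodes that changed position: 1 2 3 4 5 6 7

Answer: 1 2 3 4 5 6 7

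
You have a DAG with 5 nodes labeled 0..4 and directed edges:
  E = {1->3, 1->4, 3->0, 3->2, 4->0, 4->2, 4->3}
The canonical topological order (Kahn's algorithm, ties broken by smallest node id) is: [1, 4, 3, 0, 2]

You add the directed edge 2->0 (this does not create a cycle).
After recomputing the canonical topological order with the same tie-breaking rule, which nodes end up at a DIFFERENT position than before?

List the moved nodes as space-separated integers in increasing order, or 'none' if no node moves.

Old toposort: [1, 4, 3, 0, 2]
Added edge 2->0
Recompute Kahn (smallest-id tiebreak):
  initial in-degrees: [3, 0, 2, 2, 1]
  ready (indeg=0): [1]
  pop 1: indeg[3]->1; indeg[4]->0 | ready=[4] | order so far=[1]
  pop 4: indeg[0]->2; indeg[2]->1; indeg[3]->0 | ready=[3] | order so far=[1, 4]
  pop 3: indeg[0]->1; indeg[2]->0 | ready=[2] | order so far=[1, 4, 3]
  pop 2: indeg[0]->0 | ready=[0] | order so far=[1, 4, 3, 2]
  pop 0: no out-edges | ready=[] | order so far=[1, 4, 3, 2, 0]
New canonical toposort: [1, 4, 3, 2, 0]
Compare positions:
  Node 0: index 3 -> 4 (moved)
  Node 1: index 0 -> 0 (same)
  Node 2: index 4 -> 3 (moved)
  Node 3: index 2 -> 2 (same)
  Node 4: index 1 -> 1 (same)
Nodes that changed position: 0 2

Answer: 0 2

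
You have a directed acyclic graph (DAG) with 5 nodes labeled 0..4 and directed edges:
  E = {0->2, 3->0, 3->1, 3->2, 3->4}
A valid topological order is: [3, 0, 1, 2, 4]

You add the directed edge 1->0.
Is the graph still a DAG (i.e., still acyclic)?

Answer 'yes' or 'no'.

Answer: yes

Derivation:
Given toposort: [3, 0, 1, 2, 4]
Position of 1: index 2; position of 0: index 1
New edge 1->0: backward (u after v in old order)
Backward edge: old toposort is now invalid. Check if this creates a cycle.
Does 0 already reach 1? Reachable from 0: [0, 2]. NO -> still a DAG (reorder needed).
Still a DAG? yes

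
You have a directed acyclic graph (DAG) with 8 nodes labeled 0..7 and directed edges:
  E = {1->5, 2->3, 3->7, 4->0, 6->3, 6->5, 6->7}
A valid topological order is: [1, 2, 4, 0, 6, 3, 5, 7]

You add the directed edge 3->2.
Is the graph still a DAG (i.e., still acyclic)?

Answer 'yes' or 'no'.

Given toposort: [1, 2, 4, 0, 6, 3, 5, 7]
Position of 3: index 5; position of 2: index 1
New edge 3->2: backward (u after v in old order)
Backward edge: old toposort is now invalid. Check if this creates a cycle.
Does 2 already reach 3? Reachable from 2: [2, 3, 7]. YES -> cycle!
Still a DAG? no

Answer: no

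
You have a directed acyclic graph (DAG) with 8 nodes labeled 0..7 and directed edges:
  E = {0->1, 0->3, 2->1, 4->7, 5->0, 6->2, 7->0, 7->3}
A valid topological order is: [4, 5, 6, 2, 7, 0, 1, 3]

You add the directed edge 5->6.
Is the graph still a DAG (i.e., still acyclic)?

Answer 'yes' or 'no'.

Given toposort: [4, 5, 6, 2, 7, 0, 1, 3]
Position of 5: index 1; position of 6: index 2
New edge 5->6: forward
Forward edge: respects the existing order. Still a DAG, same toposort still valid.
Still a DAG? yes

Answer: yes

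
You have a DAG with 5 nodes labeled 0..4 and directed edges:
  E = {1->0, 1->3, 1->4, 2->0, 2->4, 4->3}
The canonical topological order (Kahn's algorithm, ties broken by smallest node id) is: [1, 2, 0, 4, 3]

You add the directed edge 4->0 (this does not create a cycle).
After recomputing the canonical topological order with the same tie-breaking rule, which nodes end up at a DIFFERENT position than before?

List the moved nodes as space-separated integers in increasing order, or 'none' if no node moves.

Old toposort: [1, 2, 0, 4, 3]
Added edge 4->0
Recompute Kahn (smallest-id tiebreak):
  initial in-degrees: [3, 0, 0, 2, 2]
  ready (indeg=0): [1, 2]
  pop 1: indeg[0]->2; indeg[3]->1; indeg[4]->1 | ready=[2] | order so far=[1]
  pop 2: indeg[0]->1; indeg[4]->0 | ready=[4] | order so far=[1, 2]
  pop 4: indeg[0]->0; indeg[3]->0 | ready=[0, 3] | order so far=[1, 2, 4]
  pop 0: no out-edges | ready=[3] | order so far=[1, 2, 4, 0]
  pop 3: no out-edges | ready=[] | order so far=[1, 2, 4, 0, 3]
New canonical toposort: [1, 2, 4, 0, 3]
Compare positions:
  Node 0: index 2 -> 3 (moved)
  Node 1: index 0 -> 0 (same)
  Node 2: index 1 -> 1 (same)
  Node 3: index 4 -> 4 (same)
  Node 4: index 3 -> 2 (moved)
Nodes that changed position: 0 4

Answer: 0 4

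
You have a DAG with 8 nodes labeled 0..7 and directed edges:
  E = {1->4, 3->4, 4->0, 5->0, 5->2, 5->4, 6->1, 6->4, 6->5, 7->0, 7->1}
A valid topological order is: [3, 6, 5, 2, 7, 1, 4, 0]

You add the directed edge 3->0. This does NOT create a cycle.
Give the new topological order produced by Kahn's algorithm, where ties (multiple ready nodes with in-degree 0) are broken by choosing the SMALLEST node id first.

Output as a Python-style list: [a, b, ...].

Answer: [3, 6, 5, 2, 7, 1, 4, 0]

Derivation:
Old toposort: [3, 6, 5, 2, 7, 1, 4, 0]
Added edge: 3->0
Position of 3 (0) < position of 0 (7). Old order still valid.
Run Kahn's algorithm (break ties by smallest node id):
  initial in-degrees: [4, 2, 1, 0, 4, 1, 0, 0]
  ready (indeg=0): [3, 6, 7]
  pop 3: indeg[0]->3; indeg[4]->3 | ready=[6, 7] | order so far=[3]
  pop 6: indeg[1]->1; indeg[4]->2; indeg[5]->0 | ready=[5, 7] | order so far=[3, 6]
  pop 5: indeg[0]->2; indeg[2]->0; indeg[4]->1 | ready=[2, 7] | order so far=[3, 6, 5]
  pop 2: no out-edges | ready=[7] | order so far=[3, 6, 5, 2]
  pop 7: indeg[0]->1; indeg[1]->0 | ready=[1] | order so far=[3, 6, 5, 2, 7]
  pop 1: indeg[4]->0 | ready=[4] | order so far=[3, 6, 5, 2, 7, 1]
  pop 4: indeg[0]->0 | ready=[0] | order so far=[3, 6, 5, 2, 7, 1, 4]
  pop 0: no out-edges | ready=[] | order so far=[3, 6, 5, 2, 7, 1, 4, 0]
  Result: [3, 6, 5, 2, 7, 1, 4, 0]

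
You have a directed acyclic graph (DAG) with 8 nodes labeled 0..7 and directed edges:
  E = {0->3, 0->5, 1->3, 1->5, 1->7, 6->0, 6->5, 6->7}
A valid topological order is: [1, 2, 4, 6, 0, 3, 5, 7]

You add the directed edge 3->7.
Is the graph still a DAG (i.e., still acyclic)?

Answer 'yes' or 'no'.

Answer: yes

Derivation:
Given toposort: [1, 2, 4, 6, 0, 3, 5, 7]
Position of 3: index 5; position of 7: index 7
New edge 3->7: forward
Forward edge: respects the existing order. Still a DAG, same toposort still valid.
Still a DAG? yes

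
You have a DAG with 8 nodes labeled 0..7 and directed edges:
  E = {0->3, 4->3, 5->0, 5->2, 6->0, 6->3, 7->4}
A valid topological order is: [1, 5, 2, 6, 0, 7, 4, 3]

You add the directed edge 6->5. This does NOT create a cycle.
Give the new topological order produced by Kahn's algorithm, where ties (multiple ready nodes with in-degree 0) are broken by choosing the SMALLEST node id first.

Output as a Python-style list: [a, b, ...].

Answer: [1, 6, 5, 0, 2, 7, 4, 3]

Derivation:
Old toposort: [1, 5, 2, 6, 0, 7, 4, 3]
Added edge: 6->5
Position of 6 (3) > position of 5 (1). Must reorder: 6 must now come before 5.
Run Kahn's algorithm (break ties by smallest node id):
  initial in-degrees: [2, 0, 1, 3, 1, 1, 0, 0]
  ready (indeg=0): [1, 6, 7]
  pop 1: no out-edges | ready=[6, 7] | order so far=[1]
  pop 6: indeg[0]->1; indeg[3]->2; indeg[5]->0 | ready=[5, 7] | order so far=[1, 6]
  pop 5: indeg[0]->0; indeg[2]->0 | ready=[0, 2, 7] | order so far=[1, 6, 5]
  pop 0: indeg[3]->1 | ready=[2, 7] | order so far=[1, 6, 5, 0]
  pop 2: no out-edges | ready=[7] | order so far=[1, 6, 5, 0, 2]
  pop 7: indeg[4]->0 | ready=[4] | order so far=[1, 6, 5, 0, 2, 7]
  pop 4: indeg[3]->0 | ready=[3] | order so far=[1, 6, 5, 0, 2, 7, 4]
  pop 3: no out-edges | ready=[] | order so far=[1, 6, 5, 0, 2, 7, 4, 3]
  Result: [1, 6, 5, 0, 2, 7, 4, 3]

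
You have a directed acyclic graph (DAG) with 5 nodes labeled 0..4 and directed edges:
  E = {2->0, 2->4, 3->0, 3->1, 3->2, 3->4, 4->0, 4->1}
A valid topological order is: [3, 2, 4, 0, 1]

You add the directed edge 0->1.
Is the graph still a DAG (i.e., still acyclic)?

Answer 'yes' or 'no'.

Given toposort: [3, 2, 4, 0, 1]
Position of 0: index 3; position of 1: index 4
New edge 0->1: forward
Forward edge: respects the existing order. Still a DAG, same toposort still valid.
Still a DAG? yes

Answer: yes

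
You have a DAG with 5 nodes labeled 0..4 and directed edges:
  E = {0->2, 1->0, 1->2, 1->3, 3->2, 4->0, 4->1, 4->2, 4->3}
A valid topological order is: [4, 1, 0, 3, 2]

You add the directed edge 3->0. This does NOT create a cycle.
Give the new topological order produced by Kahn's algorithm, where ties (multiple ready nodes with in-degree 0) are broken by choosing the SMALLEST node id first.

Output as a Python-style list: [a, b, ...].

Answer: [4, 1, 3, 0, 2]

Derivation:
Old toposort: [4, 1, 0, 3, 2]
Added edge: 3->0
Position of 3 (3) > position of 0 (2). Must reorder: 3 must now come before 0.
Run Kahn's algorithm (break ties by smallest node id):
  initial in-degrees: [3, 1, 4, 2, 0]
  ready (indeg=0): [4]
  pop 4: indeg[0]->2; indeg[1]->0; indeg[2]->3; indeg[3]->1 | ready=[1] | order so far=[4]
  pop 1: indeg[0]->1; indeg[2]->2; indeg[3]->0 | ready=[3] | order so far=[4, 1]
  pop 3: indeg[0]->0; indeg[2]->1 | ready=[0] | order so far=[4, 1, 3]
  pop 0: indeg[2]->0 | ready=[2] | order so far=[4, 1, 3, 0]
  pop 2: no out-edges | ready=[] | order so far=[4, 1, 3, 0, 2]
  Result: [4, 1, 3, 0, 2]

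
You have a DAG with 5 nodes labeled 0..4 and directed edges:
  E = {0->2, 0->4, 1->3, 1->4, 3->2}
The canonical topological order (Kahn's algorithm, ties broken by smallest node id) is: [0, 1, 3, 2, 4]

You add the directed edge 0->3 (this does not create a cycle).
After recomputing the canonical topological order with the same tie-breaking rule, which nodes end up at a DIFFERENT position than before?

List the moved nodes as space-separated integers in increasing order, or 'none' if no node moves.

Answer: none

Derivation:
Old toposort: [0, 1, 3, 2, 4]
Added edge 0->3
Recompute Kahn (smallest-id tiebreak):
  initial in-degrees: [0, 0, 2, 2, 2]
  ready (indeg=0): [0, 1]
  pop 0: indeg[2]->1; indeg[3]->1; indeg[4]->1 | ready=[1] | order so far=[0]
  pop 1: indeg[3]->0; indeg[4]->0 | ready=[3, 4] | order so far=[0, 1]
  pop 3: indeg[2]->0 | ready=[2, 4] | order so far=[0, 1, 3]
  pop 2: no out-edges | ready=[4] | order so far=[0, 1, 3, 2]
  pop 4: no out-edges | ready=[] | order so far=[0, 1, 3, 2, 4]
New canonical toposort: [0, 1, 3, 2, 4]
Compare positions:
  Node 0: index 0 -> 0 (same)
  Node 1: index 1 -> 1 (same)
  Node 2: index 3 -> 3 (same)
  Node 3: index 2 -> 2 (same)
  Node 4: index 4 -> 4 (same)
Nodes that changed position: none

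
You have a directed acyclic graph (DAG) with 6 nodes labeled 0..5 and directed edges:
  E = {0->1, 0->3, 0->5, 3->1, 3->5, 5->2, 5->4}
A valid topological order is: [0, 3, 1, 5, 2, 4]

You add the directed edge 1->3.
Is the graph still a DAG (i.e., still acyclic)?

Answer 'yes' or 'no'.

Answer: no

Derivation:
Given toposort: [0, 3, 1, 5, 2, 4]
Position of 1: index 2; position of 3: index 1
New edge 1->3: backward (u after v in old order)
Backward edge: old toposort is now invalid. Check if this creates a cycle.
Does 3 already reach 1? Reachable from 3: [1, 2, 3, 4, 5]. YES -> cycle!
Still a DAG? no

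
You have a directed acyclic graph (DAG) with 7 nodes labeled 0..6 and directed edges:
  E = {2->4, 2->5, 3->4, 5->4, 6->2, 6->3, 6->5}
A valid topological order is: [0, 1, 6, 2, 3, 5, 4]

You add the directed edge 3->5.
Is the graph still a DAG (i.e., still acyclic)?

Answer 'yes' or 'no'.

Given toposort: [0, 1, 6, 2, 3, 5, 4]
Position of 3: index 4; position of 5: index 5
New edge 3->5: forward
Forward edge: respects the existing order. Still a DAG, same toposort still valid.
Still a DAG? yes

Answer: yes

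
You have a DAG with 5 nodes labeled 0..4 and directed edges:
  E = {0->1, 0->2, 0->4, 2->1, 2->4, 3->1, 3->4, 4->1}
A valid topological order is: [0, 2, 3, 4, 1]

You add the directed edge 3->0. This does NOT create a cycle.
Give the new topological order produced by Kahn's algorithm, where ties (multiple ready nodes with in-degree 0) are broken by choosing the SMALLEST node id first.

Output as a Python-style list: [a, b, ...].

Answer: [3, 0, 2, 4, 1]

Derivation:
Old toposort: [0, 2, 3, 4, 1]
Added edge: 3->0
Position of 3 (2) > position of 0 (0). Must reorder: 3 must now come before 0.
Run Kahn's algorithm (break ties by smallest node id):
  initial in-degrees: [1, 4, 1, 0, 3]
  ready (indeg=0): [3]
  pop 3: indeg[0]->0; indeg[1]->3; indeg[4]->2 | ready=[0] | order so far=[3]
  pop 0: indeg[1]->2; indeg[2]->0; indeg[4]->1 | ready=[2] | order so far=[3, 0]
  pop 2: indeg[1]->1; indeg[4]->0 | ready=[4] | order so far=[3, 0, 2]
  pop 4: indeg[1]->0 | ready=[1] | order so far=[3, 0, 2, 4]
  pop 1: no out-edges | ready=[] | order so far=[3, 0, 2, 4, 1]
  Result: [3, 0, 2, 4, 1]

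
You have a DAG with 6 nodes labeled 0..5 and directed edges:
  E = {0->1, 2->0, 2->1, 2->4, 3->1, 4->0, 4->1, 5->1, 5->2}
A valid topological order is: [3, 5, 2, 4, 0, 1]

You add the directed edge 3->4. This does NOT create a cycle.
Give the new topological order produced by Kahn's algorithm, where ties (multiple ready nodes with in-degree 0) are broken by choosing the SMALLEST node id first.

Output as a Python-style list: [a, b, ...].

Old toposort: [3, 5, 2, 4, 0, 1]
Added edge: 3->4
Position of 3 (0) < position of 4 (3). Old order still valid.
Run Kahn's algorithm (break ties by smallest node id):
  initial in-degrees: [2, 5, 1, 0, 2, 0]
  ready (indeg=0): [3, 5]
  pop 3: indeg[1]->4; indeg[4]->1 | ready=[5] | order so far=[3]
  pop 5: indeg[1]->3; indeg[2]->0 | ready=[2] | order so far=[3, 5]
  pop 2: indeg[0]->1; indeg[1]->2; indeg[4]->0 | ready=[4] | order so far=[3, 5, 2]
  pop 4: indeg[0]->0; indeg[1]->1 | ready=[0] | order so far=[3, 5, 2, 4]
  pop 0: indeg[1]->0 | ready=[1] | order so far=[3, 5, 2, 4, 0]
  pop 1: no out-edges | ready=[] | order so far=[3, 5, 2, 4, 0, 1]
  Result: [3, 5, 2, 4, 0, 1]

Answer: [3, 5, 2, 4, 0, 1]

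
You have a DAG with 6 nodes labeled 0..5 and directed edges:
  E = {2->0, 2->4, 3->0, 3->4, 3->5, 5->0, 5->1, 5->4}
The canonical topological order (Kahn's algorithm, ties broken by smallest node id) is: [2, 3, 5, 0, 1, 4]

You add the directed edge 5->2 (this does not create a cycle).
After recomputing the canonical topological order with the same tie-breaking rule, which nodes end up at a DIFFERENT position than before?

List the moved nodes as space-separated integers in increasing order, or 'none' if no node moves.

Old toposort: [2, 3, 5, 0, 1, 4]
Added edge 5->2
Recompute Kahn (smallest-id tiebreak):
  initial in-degrees: [3, 1, 1, 0, 3, 1]
  ready (indeg=0): [3]
  pop 3: indeg[0]->2; indeg[4]->2; indeg[5]->0 | ready=[5] | order so far=[3]
  pop 5: indeg[0]->1; indeg[1]->0; indeg[2]->0; indeg[4]->1 | ready=[1, 2] | order so far=[3, 5]
  pop 1: no out-edges | ready=[2] | order so far=[3, 5, 1]
  pop 2: indeg[0]->0; indeg[4]->0 | ready=[0, 4] | order so far=[3, 5, 1, 2]
  pop 0: no out-edges | ready=[4] | order so far=[3, 5, 1, 2, 0]
  pop 4: no out-edges | ready=[] | order so far=[3, 5, 1, 2, 0, 4]
New canonical toposort: [3, 5, 1, 2, 0, 4]
Compare positions:
  Node 0: index 3 -> 4 (moved)
  Node 1: index 4 -> 2 (moved)
  Node 2: index 0 -> 3 (moved)
  Node 3: index 1 -> 0 (moved)
  Node 4: index 5 -> 5 (same)
  Node 5: index 2 -> 1 (moved)
Nodes that changed position: 0 1 2 3 5

Answer: 0 1 2 3 5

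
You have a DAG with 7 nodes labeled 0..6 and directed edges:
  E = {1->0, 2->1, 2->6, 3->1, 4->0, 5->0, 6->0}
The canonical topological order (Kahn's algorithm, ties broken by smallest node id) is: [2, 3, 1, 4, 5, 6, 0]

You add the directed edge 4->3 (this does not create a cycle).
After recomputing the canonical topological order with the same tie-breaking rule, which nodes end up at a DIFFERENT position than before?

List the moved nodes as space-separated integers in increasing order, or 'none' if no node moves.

Answer: 1 3 4

Derivation:
Old toposort: [2, 3, 1, 4, 5, 6, 0]
Added edge 4->3
Recompute Kahn (smallest-id tiebreak):
  initial in-degrees: [4, 2, 0, 1, 0, 0, 1]
  ready (indeg=0): [2, 4, 5]
  pop 2: indeg[1]->1; indeg[6]->0 | ready=[4, 5, 6] | order so far=[2]
  pop 4: indeg[0]->3; indeg[3]->0 | ready=[3, 5, 6] | order so far=[2, 4]
  pop 3: indeg[1]->0 | ready=[1, 5, 6] | order so far=[2, 4, 3]
  pop 1: indeg[0]->2 | ready=[5, 6] | order so far=[2, 4, 3, 1]
  pop 5: indeg[0]->1 | ready=[6] | order so far=[2, 4, 3, 1, 5]
  pop 6: indeg[0]->0 | ready=[0] | order so far=[2, 4, 3, 1, 5, 6]
  pop 0: no out-edges | ready=[] | order so far=[2, 4, 3, 1, 5, 6, 0]
New canonical toposort: [2, 4, 3, 1, 5, 6, 0]
Compare positions:
  Node 0: index 6 -> 6 (same)
  Node 1: index 2 -> 3 (moved)
  Node 2: index 0 -> 0 (same)
  Node 3: index 1 -> 2 (moved)
  Node 4: index 3 -> 1 (moved)
  Node 5: index 4 -> 4 (same)
  Node 6: index 5 -> 5 (same)
Nodes that changed position: 1 3 4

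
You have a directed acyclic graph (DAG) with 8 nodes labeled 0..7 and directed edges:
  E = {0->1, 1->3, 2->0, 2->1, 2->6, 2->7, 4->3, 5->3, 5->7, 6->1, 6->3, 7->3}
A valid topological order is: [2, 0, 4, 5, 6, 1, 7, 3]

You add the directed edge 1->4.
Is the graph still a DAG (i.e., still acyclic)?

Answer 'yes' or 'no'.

Given toposort: [2, 0, 4, 5, 6, 1, 7, 3]
Position of 1: index 5; position of 4: index 2
New edge 1->4: backward (u after v in old order)
Backward edge: old toposort is now invalid. Check if this creates a cycle.
Does 4 already reach 1? Reachable from 4: [3, 4]. NO -> still a DAG (reorder needed).
Still a DAG? yes

Answer: yes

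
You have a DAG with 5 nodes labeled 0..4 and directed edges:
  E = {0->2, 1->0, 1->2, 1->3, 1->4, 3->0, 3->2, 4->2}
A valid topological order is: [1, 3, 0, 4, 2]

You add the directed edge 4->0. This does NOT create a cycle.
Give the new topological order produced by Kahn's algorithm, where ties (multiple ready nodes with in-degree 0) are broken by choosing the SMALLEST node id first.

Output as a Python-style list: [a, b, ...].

Old toposort: [1, 3, 0, 4, 2]
Added edge: 4->0
Position of 4 (3) > position of 0 (2). Must reorder: 4 must now come before 0.
Run Kahn's algorithm (break ties by smallest node id):
  initial in-degrees: [3, 0, 4, 1, 1]
  ready (indeg=0): [1]
  pop 1: indeg[0]->2; indeg[2]->3; indeg[3]->0; indeg[4]->0 | ready=[3, 4] | order so far=[1]
  pop 3: indeg[0]->1; indeg[2]->2 | ready=[4] | order so far=[1, 3]
  pop 4: indeg[0]->0; indeg[2]->1 | ready=[0] | order so far=[1, 3, 4]
  pop 0: indeg[2]->0 | ready=[2] | order so far=[1, 3, 4, 0]
  pop 2: no out-edges | ready=[] | order so far=[1, 3, 4, 0, 2]
  Result: [1, 3, 4, 0, 2]

Answer: [1, 3, 4, 0, 2]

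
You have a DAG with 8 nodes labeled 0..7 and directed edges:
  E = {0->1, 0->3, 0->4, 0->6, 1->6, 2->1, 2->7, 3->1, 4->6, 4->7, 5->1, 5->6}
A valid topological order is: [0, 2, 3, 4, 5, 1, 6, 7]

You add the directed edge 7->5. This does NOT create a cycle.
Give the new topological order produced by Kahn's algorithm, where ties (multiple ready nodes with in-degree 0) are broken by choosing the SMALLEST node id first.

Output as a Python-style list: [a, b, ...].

Old toposort: [0, 2, 3, 4, 5, 1, 6, 7]
Added edge: 7->5
Position of 7 (7) > position of 5 (4). Must reorder: 7 must now come before 5.
Run Kahn's algorithm (break ties by smallest node id):
  initial in-degrees: [0, 4, 0, 1, 1, 1, 4, 2]
  ready (indeg=0): [0, 2]
  pop 0: indeg[1]->3; indeg[3]->0; indeg[4]->0; indeg[6]->3 | ready=[2, 3, 4] | order so far=[0]
  pop 2: indeg[1]->2; indeg[7]->1 | ready=[3, 4] | order so far=[0, 2]
  pop 3: indeg[1]->1 | ready=[4] | order so far=[0, 2, 3]
  pop 4: indeg[6]->2; indeg[7]->0 | ready=[7] | order so far=[0, 2, 3, 4]
  pop 7: indeg[5]->0 | ready=[5] | order so far=[0, 2, 3, 4, 7]
  pop 5: indeg[1]->0; indeg[6]->1 | ready=[1] | order so far=[0, 2, 3, 4, 7, 5]
  pop 1: indeg[6]->0 | ready=[6] | order so far=[0, 2, 3, 4, 7, 5, 1]
  pop 6: no out-edges | ready=[] | order so far=[0, 2, 3, 4, 7, 5, 1, 6]
  Result: [0, 2, 3, 4, 7, 5, 1, 6]

Answer: [0, 2, 3, 4, 7, 5, 1, 6]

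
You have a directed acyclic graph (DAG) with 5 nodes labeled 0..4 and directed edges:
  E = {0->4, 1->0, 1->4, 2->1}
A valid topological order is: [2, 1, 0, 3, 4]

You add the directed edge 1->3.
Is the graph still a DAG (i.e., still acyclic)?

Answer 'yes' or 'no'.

Given toposort: [2, 1, 0, 3, 4]
Position of 1: index 1; position of 3: index 3
New edge 1->3: forward
Forward edge: respects the existing order. Still a DAG, same toposort still valid.
Still a DAG? yes

Answer: yes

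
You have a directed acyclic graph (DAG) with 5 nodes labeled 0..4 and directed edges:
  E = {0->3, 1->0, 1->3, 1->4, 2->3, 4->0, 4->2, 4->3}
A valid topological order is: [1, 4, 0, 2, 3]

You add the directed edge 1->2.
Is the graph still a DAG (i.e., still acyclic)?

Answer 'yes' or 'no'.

Answer: yes

Derivation:
Given toposort: [1, 4, 0, 2, 3]
Position of 1: index 0; position of 2: index 3
New edge 1->2: forward
Forward edge: respects the existing order. Still a DAG, same toposort still valid.
Still a DAG? yes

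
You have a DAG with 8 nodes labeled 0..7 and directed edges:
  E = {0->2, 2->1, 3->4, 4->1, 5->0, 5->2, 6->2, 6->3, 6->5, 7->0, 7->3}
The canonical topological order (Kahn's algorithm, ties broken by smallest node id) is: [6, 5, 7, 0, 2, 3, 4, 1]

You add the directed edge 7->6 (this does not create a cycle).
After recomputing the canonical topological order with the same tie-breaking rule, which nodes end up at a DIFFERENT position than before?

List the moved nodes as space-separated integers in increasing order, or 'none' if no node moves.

Old toposort: [6, 5, 7, 0, 2, 3, 4, 1]
Added edge 7->6
Recompute Kahn (smallest-id tiebreak):
  initial in-degrees: [2, 2, 3, 2, 1, 1, 1, 0]
  ready (indeg=0): [7]
  pop 7: indeg[0]->1; indeg[3]->1; indeg[6]->0 | ready=[6] | order so far=[7]
  pop 6: indeg[2]->2; indeg[3]->0; indeg[5]->0 | ready=[3, 5] | order so far=[7, 6]
  pop 3: indeg[4]->0 | ready=[4, 5] | order so far=[7, 6, 3]
  pop 4: indeg[1]->1 | ready=[5] | order so far=[7, 6, 3, 4]
  pop 5: indeg[0]->0; indeg[2]->1 | ready=[0] | order so far=[7, 6, 3, 4, 5]
  pop 0: indeg[2]->0 | ready=[2] | order so far=[7, 6, 3, 4, 5, 0]
  pop 2: indeg[1]->0 | ready=[1] | order so far=[7, 6, 3, 4, 5, 0, 2]
  pop 1: no out-edges | ready=[] | order so far=[7, 6, 3, 4, 5, 0, 2, 1]
New canonical toposort: [7, 6, 3, 4, 5, 0, 2, 1]
Compare positions:
  Node 0: index 3 -> 5 (moved)
  Node 1: index 7 -> 7 (same)
  Node 2: index 4 -> 6 (moved)
  Node 3: index 5 -> 2 (moved)
  Node 4: index 6 -> 3 (moved)
  Node 5: index 1 -> 4 (moved)
  Node 6: index 0 -> 1 (moved)
  Node 7: index 2 -> 0 (moved)
Nodes that changed position: 0 2 3 4 5 6 7

Answer: 0 2 3 4 5 6 7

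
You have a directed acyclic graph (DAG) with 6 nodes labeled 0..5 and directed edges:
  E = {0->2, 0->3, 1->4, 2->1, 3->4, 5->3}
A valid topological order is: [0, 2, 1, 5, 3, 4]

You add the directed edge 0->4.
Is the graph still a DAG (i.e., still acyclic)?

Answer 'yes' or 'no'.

Answer: yes

Derivation:
Given toposort: [0, 2, 1, 5, 3, 4]
Position of 0: index 0; position of 4: index 5
New edge 0->4: forward
Forward edge: respects the existing order. Still a DAG, same toposort still valid.
Still a DAG? yes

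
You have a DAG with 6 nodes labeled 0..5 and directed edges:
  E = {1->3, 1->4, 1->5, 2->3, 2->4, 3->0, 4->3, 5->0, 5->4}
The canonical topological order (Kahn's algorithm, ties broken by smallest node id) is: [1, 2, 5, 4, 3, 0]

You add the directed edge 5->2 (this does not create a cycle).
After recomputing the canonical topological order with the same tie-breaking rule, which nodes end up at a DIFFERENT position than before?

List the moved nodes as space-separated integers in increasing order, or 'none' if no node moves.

Old toposort: [1, 2, 5, 4, 3, 0]
Added edge 5->2
Recompute Kahn (smallest-id tiebreak):
  initial in-degrees: [2, 0, 1, 3, 3, 1]
  ready (indeg=0): [1]
  pop 1: indeg[3]->2; indeg[4]->2; indeg[5]->0 | ready=[5] | order so far=[1]
  pop 5: indeg[0]->1; indeg[2]->0; indeg[4]->1 | ready=[2] | order so far=[1, 5]
  pop 2: indeg[3]->1; indeg[4]->0 | ready=[4] | order so far=[1, 5, 2]
  pop 4: indeg[3]->0 | ready=[3] | order so far=[1, 5, 2, 4]
  pop 3: indeg[0]->0 | ready=[0] | order so far=[1, 5, 2, 4, 3]
  pop 0: no out-edges | ready=[] | order so far=[1, 5, 2, 4, 3, 0]
New canonical toposort: [1, 5, 2, 4, 3, 0]
Compare positions:
  Node 0: index 5 -> 5 (same)
  Node 1: index 0 -> 0 (same)
  Node 2: index 1 -> 2 (moved)
  Node 3: index 4 -> 4 (same)
  Node 4: index 3 -> 3 (same)
  Node 5: index 2 -> 1 (moved)
Nodes that changed position: 2 5

Answer: 2 5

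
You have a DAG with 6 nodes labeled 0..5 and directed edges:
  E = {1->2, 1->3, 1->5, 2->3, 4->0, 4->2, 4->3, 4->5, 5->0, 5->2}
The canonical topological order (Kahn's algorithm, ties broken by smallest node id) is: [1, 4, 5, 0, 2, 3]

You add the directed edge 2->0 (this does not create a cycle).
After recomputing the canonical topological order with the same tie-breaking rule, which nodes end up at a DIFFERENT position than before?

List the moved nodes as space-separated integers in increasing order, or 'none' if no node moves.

Old toposort: [1, 4, 5, 0, 2, 3]
Added edge 2->0
Recompute Kahn (smallest-id tiebreak):
  initial in-degrees: [3, 0, 3, 3, 0, 2]
  ready (indeg=0): [1, 4]
  pop 1: indeg[2]->2; indeg[3]->2; indeg[5]->1 | ready=[4] | order so far=[1]
  pop 4: indeg[0]->2; indeg[2]->1; indeg[3]->1; indeg[5]->0 | ready=[5] | order so far=[1, 4]
  pop 5: indeg[0]->1; indeg[2]->0 | ready=[2] | order so far=[1, 4, 5]
  pop 2: indeg[0]->0; indeg[3]->0 | ready=[0, 3] | order so far=[1, 4, 5, 2]
  pop 0: no out-edges | ready=[3] | order so far=[1, 4, 5, 2, 0]
  pop 3: no out-edges | ready=[] | order so far=[1, 4, 5, 2, 0, 3]
New canonical toposort: [1, 4, 5, 2, 0, 3]
Compare positions:
  Node 0: index 3 -> 4 (moved)
  Node 1: index 0 -> 0 (same)
  Node 2: index 4 -> 3 (moved)
  Node 3: index 5 -> 5 (same)
  Node 4: index 1 -> 1 (same)
  Node 5: index 2 -> 2 (same)
Nodes that changed position: 0 2

Answer: 0 2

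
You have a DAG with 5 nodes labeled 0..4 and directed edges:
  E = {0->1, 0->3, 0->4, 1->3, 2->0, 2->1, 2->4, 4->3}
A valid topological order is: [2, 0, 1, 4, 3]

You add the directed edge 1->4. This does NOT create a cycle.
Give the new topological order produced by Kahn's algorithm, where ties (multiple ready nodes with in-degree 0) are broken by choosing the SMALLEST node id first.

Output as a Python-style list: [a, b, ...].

Answer: [2, 0, 1, 4, 3]

Derivation:
Old toposort: [2, 0, 1, 4, 3]
Added edge: 1->4
Position of 1 (2) < position of 4 (3). Old order still valid.
Run Kahn's algorithm (break ties by smallest node id):
  initial in-degrees: [1, 2, 0, 3, 3]
  ready (indeg=0): [2]
  pop 2: indeg[0]->0; indeg[1]->1; indeg[4]->2 | ready=[0] | order so far=[2]
  pop 0: indeg[1]->0; indeg[3]->2; indeg[4]->1 | ready=[1] | order so far=[2, 0]
  pop 1: indeg[3]->1; indeg[4]->0 | ready=[4] | order so far=[2, 0, 1]
  pop 4: indeg[3]->0 | ready=[3] | order so far=[2, 0, 1, 4]
  pop 3: no out-edges | ready=[] | order so far=[2, 0, 1, 4, 3]
  Result: [2, 0, 1, 4, 3]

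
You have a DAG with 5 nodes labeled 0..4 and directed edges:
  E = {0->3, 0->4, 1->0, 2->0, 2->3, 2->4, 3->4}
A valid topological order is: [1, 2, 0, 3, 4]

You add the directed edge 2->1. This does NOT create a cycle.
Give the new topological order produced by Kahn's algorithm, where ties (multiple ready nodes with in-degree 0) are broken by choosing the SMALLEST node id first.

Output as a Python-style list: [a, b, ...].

Answer: [2, 1, 0, 3, 4]

Derivation:
Old toposort: [1, 2, 0, 3, 4]
Added edge: 2->1
Position of 2 (1) > position of 1 (0). Must reorder: 2 must now come before 1.
Run Kahn's algorithm (break ties by smallest node id):
  initial in-degrees: [2, 1, 0, 2, 3]
  ready (indeg=0): [2]
  pop 2: indeg[0]->1; indeg[1]->0; indeg[3]->1; indeg[4]->2 | ready=[1] | order so far=[2]
  pop 1: indeg[0]->0 | ready=[0] | order so far=[2, 1]
  pop 0: indeg[3]->0; indeg[4]->1 | ready=[3] | order so far=[2, 1, 0]
  pop 3: indeg[4]->0 | ready=[4] | order so far=[2, 1, 0, 3]
  pop 4: no out-edges | ready=[] | order so far=[2, 1, 0, 3, 4]
  Result: [2, 1, 0, 3, 4]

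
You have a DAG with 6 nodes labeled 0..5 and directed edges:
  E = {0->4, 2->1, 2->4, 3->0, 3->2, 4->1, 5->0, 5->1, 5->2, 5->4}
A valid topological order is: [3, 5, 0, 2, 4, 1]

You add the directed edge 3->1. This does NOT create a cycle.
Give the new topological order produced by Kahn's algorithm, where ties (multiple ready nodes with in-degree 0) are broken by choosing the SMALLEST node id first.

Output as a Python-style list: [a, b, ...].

Old toposort: [3, 5, 0, 2, 4, 1]
Added edge: 3->1
Position of 3 (0) < position of 1 (5). Old order still valid.
Run Kahn's algorithm (break ties by smallest node id):
  initial in-degrees: [2, 4, 2, 0, 3, 0]
  ready (indeg=0): [3, 5]
  pop 3: indeg[0]->1; indeg[1]->3; indeg[2]->1 | ready=[5] | order so far=[3]
  pop 5: indeg[0]->0; indeg[1]->2; indeg[2]->0; indeg[4]->2 | ready=[0, 2] | order so far=[3, 5]
  pop 0: indeg[4]->1 | ready=[2] | order so far=[3, 5, 0]
  pop 2: indeg[1]->1; indeg[4]->0 | ready=[4] | order so far=[3, 5, 0, 2]
  pop 4: indeg[1]->0 | ready=[1] | order so far=[3, 5, 0, 2, 4]
  pop 1: no out-edges | ready=[] | order so far=[3, 5, 0, 2, 4, 1]
  Result: [3, 5, 0, 2, 4, 1]

Answer: [3, 5, 0, 2, 4, 1]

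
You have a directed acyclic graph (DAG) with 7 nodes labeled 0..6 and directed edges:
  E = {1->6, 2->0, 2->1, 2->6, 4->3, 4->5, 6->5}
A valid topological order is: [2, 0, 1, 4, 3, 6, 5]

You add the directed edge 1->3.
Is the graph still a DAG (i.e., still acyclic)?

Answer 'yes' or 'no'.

Given toposort: [2, 0, 1, 4, 3, 6, 5]
Position of 1: index 2; position of 3: index 4
New edge 1->3: forward
Forward edge: respects the existing order. Still a DAG, same toposort still valid.
Still a DAG? yes

Answer: yes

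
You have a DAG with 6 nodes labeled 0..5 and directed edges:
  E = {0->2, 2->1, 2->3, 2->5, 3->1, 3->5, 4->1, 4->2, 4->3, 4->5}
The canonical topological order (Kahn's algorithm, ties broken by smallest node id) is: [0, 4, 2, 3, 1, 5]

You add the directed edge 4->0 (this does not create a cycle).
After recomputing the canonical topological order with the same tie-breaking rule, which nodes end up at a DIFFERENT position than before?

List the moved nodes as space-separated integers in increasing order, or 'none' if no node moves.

Old toposort: [0, 4, 2, 3, 1, 5]
Added edge 4->0
Recompute Kahn (smallest-id tiebreak):
  initial in-degrees: [1, 3, 2, 2, 0, 3]
  ready (indeg=0): [4]
  pop 4: indeg[0]->0; indeg[1]->2; indeg[2]->1; indeg[3]->1; indeg[5]->2 | ready=[0] | order so far=[4]
  pop 0: indeg[2]->0 | ready=[2] | order so far=[4, 0]
  pop 2: indeg[1]->1; indeg[3]->0; indeg[5]->1 | ready=[3] | order so far=[4, 0, 2]
  pop 3: indeg[1]->0; indeg[5]->0 | ready=[1, 5] | order so far=[4, 0, 2, 3]
  pop 1: no out-edges | ready=[5] | order so far=[4, 0, 2, 3, 1]
  pop 5: no out-edges | ready=[] | order so far=[4, 0, 2, 3, 1, 5]
New canonical toposort: [4, 0, 2, 3, 1, 5]
Compare positions:
  Node 0: index 0 -> 1 (moved)
  Node 1: index 4 -> 4 (same)
  Node 2: index 2 -> 2 (same)
  Node 3: index 3 -> 3 (same)
  Node 4: index 1 -> 0 (moved)
  Node 5: index 5 -> 5 (same)
Nodes that changed position: 0 4

Answer: 0 4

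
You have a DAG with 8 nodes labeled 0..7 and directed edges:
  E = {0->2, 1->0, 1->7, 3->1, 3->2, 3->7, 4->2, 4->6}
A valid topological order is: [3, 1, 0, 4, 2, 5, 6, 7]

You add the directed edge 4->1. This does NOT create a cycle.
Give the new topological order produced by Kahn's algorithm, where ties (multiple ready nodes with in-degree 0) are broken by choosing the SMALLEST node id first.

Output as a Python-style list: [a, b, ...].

Answer: [3, 4, 1, 0, 2, 5, 6, 7]

Derivation:
Old toposort: [3, 1, 0, 4, 2, 5, 6, 7]
Added edge: 4->1
Position of 4 (3) > position of 1 (1). Must reorder: 4 must now come before 1.
Run Kahn's algorithm (break ties by smallest node id):
  initial in-degrees: [1, 2, 3, 0, 0, 0, 1, 2]
  ready (indeg=0): [3, 4, 5]
  pop 3: indeg[1]->1; indeg[2]->2; indeg[7]->1 | ready=[4, 5] | order so far=[3]
  pop 4: indeg[1]->0; indeg[2]->1; indeg[6]->0 | ready=[1, 5, 6] | order so far=[3, 4]
  pop 1: indeg[0]->0; indeg[7]->0 | ready=[0, 5, 6, 7] | order so far=[3, 4, 1]
  pop 0: indeg[2]->0 | ready=[2, 5, 6, 7] | order so far=[3, 4, 1, 0]
  pop 2: no out-edges | ready=[5, 6, 7] | order so far=[3, 4, 1, 0, 2]
  pop 5: no out-edges | ready=[6, 7] | order so far=[3, 4, 1, 0, 2, 5]
  pop 6: no out-edges | ready=[7] | order so far=[3, 4, 1, 0, 2, 5, 6]
  pop 7: no out-edges | ready=[] | order so far=[3, 4, 1, 0, 2, 5, 6, 7]
  Result: [3, 4, 1, 0, 2, 5, 6, 7]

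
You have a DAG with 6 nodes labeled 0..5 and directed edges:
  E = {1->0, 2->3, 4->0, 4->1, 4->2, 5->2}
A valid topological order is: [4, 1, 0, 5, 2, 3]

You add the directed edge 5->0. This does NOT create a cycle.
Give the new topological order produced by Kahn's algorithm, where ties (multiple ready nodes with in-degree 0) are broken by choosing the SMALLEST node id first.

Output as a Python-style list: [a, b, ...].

Old toposort: [4, 1, 0, 5, 2, 3]
Added edge: 5->0
Position of 5 (3) > position of 0 (2). Must reorder: 5 must now come before 0.
Run Kahn's algorithm (break ties by smallest node id):
  initial in-degrees: [3, 1, 2, 1, 0, 0]
  ready (indeg=0): [4, 5]
  pop 4: indeg[0]->2; indeg[1]->0; indeg[2]->1 | ready=[1, 5] | order so far=[4]
  pop 1: indeg[0]->1 | ready=[5] | order so far=[4, 1]
  pop 5: indeg[0]->0; indeg[2]->0 | ready=[0, 2] | order so far=[4, 1, 5]
  pop 0: no out-edges | ready=[2] | order so far=[4, 1, 5, 0]
  pop 2: indeg[3]->0 | ready=[3] | order so far=[4, 1, 5, 0, 2]
  pop 3: no out-edges | ready=[] | order so far=[4, 1, 5, 0, 2, 3]
  Result: [4, 1, 5, 0, 2, 3]

Answer: [4, 1, 5, 0, 2, 3]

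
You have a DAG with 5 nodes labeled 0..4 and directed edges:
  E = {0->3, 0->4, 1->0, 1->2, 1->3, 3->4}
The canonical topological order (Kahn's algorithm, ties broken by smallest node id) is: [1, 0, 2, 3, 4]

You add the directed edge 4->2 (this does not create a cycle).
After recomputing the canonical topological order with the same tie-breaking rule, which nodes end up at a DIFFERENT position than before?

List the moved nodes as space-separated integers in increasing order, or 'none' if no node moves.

Old toposort: [1, 0, 2, 3, 4]
Added edge 4->2
Recompute Kahn (smallest-id tiebreak):
  initial in-degrees: [1, 0, 2, 2, 2]
  ready (indeg=0): [1]
  pop 1: indeg[0]->0; indeg[2]->1; indeg[3]->1 | ready=[0] | order so far=[1]
  pop 0: indeg[3]->0; indeg[4]->1 | ready=[3] | order so far=[1, 0]
  pop 3: indeg[4]->0 | ready=[4] | order so far=[1, 0, 3]
  pop 4: indeg[2]->0 | ready=[2] | order so far=[1, 0, 3, 4]
  pop 2: no out-edges | ready=[] | order so far=[1, 0, 3, 4, 2]
New canonical toposort: [1, 0, 3, 4, 2]
Compare positions:
  Node 0: index 1 -> 1 (same)
  Node 1: index 0 -> 0 (same)
  Node 2: index 2 -> 4 (moved)
  Node 3: index 3 -> 2 (moved)
  Node 4: index 4 -> 3 (moved)
Nodes that changed position: 2 3 4

Answer: 2 3 4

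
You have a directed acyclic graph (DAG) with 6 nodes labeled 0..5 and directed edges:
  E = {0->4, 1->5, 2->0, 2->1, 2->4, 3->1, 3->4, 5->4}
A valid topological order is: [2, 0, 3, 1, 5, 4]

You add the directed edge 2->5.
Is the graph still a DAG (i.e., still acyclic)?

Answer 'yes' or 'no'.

Given toposort: [2, 0, 3, 1, 5, 4]
Position of 2: index 0; position of 5: index 4
New edge 2->5: forward
Forward edge: respects the existing order. Still a DAG, same toposort still valid.
Still a DAG? yes

Answer: yes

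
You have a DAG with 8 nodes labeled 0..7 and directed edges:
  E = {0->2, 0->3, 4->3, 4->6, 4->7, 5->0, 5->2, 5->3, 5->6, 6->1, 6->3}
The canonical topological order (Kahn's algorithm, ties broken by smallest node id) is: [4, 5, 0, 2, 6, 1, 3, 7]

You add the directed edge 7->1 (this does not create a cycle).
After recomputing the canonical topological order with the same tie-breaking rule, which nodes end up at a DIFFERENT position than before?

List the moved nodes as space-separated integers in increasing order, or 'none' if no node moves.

Answer: 1 3 7

Derivation:
Old toposort: [4, 5, 0, 2, 6, 1, 3, 7]
Added edge 7->1
Recompute Kahn (smallest-id tiebreak):
  initial in-degrees: [1, 2, 2, 4, 0, 0, 2, 1]
  ready (indeg=0): [4, 5]
  pop 4: indeg[3]->3; indeg[6]->1; indeg[7]->0 | ready=[5, 7] | order so far=[4]
  pop 5: indeg[0]->0; indeg[2]->1; indeg[3]->2; indeg[6]->0 | ready=[0, 6, 7] | order so far=[4, 5]
  pop 0: indeg[2]->0; indeg[3]->1 | ready=[2, 6, 7] | order so far=[4, 5, 0]
  pop 2: no out-edges | ready=[6, 7] | order so far=[4, 5, 0, 2]
  pop 6: indeg[1]->1; indeg[3]->0 | ready=[3, 7] | order so far=[4, 5, 0, 2, 6]
  pop 3: no out-edges | ready=[7] | order so far=[4, 5, 0, 2, 6, 3]
  pop 7: indeg[1]->0 | ready=[1] | order so far=[4, 5, 0, 2, 6, 3, 7]
  pop 1: no out-edges | ready=[] | order so far=[4, 5, 0, 2, 6, 3, 7, 1]
New canonical toposort: [4, 5, 0, 2, 6, 3, 7, 1]
Compare positions:
  Node 0: index 2 -> 2 (same)
  Node 1: index 5 -> 7 (moved)
  Node 2: index 3 -> 3 (same)
  Node 3: index 6 -> 5 (moved)
  Node 4: index 0 -> 0 (same)
  Node 5: index 1 -> 1 (same)
  Node 6: index 4 -> 4 (same)
  Node 7: index 7 -> 6 (moved)
Nodes that changed position: 1 3 7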